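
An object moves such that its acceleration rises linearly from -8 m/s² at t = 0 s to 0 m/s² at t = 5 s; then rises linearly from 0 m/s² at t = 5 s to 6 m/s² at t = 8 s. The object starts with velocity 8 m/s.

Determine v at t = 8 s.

-3 m/s

Δv equals the area under the a-t graph; then v = v₀ + Δv.
0–5 s: ½(-8 + 0)(5) = -20 m/s
5–8 s: ½(0 + 6)(3) = 9 m/s
Δv = -11 m/s, so v(8) = 8 + (-11) = -3 m/s.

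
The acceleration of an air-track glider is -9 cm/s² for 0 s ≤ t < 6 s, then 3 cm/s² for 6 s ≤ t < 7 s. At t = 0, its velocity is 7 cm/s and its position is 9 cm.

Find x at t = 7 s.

-156.5 cm

On each constant-a segment, Δv = aΔt and Δx = v₀Δt + ½aΔt²; chain segment to segment.
0–6 s: v starts 7 cm/s; Δx = 7·6 + ½·-9·6² = -120 cm; v ends -47 cm/s.
6–7 s: v starts -47 cm/s; Δx = -47·1 + ½·3·1² = -45.5 cm; v ends -44 cm/s.
x(7) = 9 + Σ Δx = -156.5 cm.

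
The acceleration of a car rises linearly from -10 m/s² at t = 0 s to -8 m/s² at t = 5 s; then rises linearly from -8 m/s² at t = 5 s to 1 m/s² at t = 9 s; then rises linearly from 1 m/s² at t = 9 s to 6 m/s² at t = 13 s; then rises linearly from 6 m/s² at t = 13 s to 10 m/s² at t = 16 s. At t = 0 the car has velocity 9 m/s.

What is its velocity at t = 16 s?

Δv equals the area under the a-t graph; then v = v₀ + Δv.
0–5 s: ½(-10 + -8)(5) = -45 m/s
5–9 s: ½(-8 + 1)(4) = -14 m/s
9–13 s: ½(1 + 6)(4) = 14 m/s
13–16 s: ½(6 + 10)(3) = 24 m/s
Δv = -21 m/s, so v(16) = 9 + (-21) = -12 m/s.

-12 m/s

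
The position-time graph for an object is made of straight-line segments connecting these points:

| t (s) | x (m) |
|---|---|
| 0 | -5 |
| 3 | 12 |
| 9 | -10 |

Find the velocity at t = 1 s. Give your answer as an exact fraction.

17/3 m/s

Velocity is the slope of the x-t graph on 0–3 s: (12 − -5)/(3 − 0) = 17/3 m/s.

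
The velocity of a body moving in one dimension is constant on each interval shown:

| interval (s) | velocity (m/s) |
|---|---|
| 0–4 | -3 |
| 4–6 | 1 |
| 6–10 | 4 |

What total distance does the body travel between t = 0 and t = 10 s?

30 m

Distance (not displacement) is the total path length: add the absolute areas under v-t.
0–4 s: |-3| × 4 = 12 m
4–6 s: |1| × 2 = 2 m
6–10 s: |4| × 4 = 16 m
Total distance = 30 m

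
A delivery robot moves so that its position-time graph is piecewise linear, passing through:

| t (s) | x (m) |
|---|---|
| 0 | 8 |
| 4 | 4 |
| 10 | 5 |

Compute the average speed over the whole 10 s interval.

0.5 m/s

Average speed = (total path length)/(elapsed time); on a piecewise-linear x-t graph the path length is Σ|Δx|.
0–4 s: |Δx| = |4 − 8| = 4 m
4–10 s: |Δx| = |5 − 4| = 1 m
Total path = 5 m; average speed = 5/10 = 0.5 m/s.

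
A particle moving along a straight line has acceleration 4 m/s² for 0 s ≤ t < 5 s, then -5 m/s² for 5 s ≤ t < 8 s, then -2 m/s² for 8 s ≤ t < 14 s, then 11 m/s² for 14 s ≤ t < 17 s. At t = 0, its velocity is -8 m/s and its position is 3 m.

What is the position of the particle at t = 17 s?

On each constant-a segment, Δv = aΔt and Δx = v₀Δt + ½aΔt²; chain segment to segment.
0–5 s: v starts -8 m/s; Δx = -8·5 + ½·4·5² = 10 m; v ends 12 m/s.
5–8 s: v starts 12 m/s; Δx = 12·3 + ½·-5·3² = 13.5 m; v ends -3 m/s.
8–14 s: v starts -3 m/s; Δx = -3·6 + ½·-2·6² = -54 m; v ends -15 m/s.
14–17 s: v starts -15 m/s; Δx = -15·3 + ½·11·3² = 4.5 m; v ends 18 m/s.
x(17) = 3 + Σ Δx = -23 m.

-23 m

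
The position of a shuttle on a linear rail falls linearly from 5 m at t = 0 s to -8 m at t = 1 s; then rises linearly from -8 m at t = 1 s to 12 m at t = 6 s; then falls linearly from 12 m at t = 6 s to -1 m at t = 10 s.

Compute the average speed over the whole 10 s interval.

4.6 m/s

Average speed = (total path length)/(elapsed time); on a piecewise-linear x-t graph the path length is Σ|Δx|.
0–1 s: |Δx| = |-8 − 5| = 13 m
1–6 s: |Δx| = |12 − -8| = 20 m
6–10 s: |Δx| = |-1 − 12| = 13 m
Total path = 46 m; average speed = 46/10 = 4.6 m/s.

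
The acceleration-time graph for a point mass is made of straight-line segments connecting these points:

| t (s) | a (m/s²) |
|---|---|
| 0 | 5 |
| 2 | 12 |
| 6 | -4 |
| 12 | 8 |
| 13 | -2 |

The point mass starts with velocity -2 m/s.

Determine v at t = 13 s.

Δv equals the area under the a-t graph; then v = v₀ + Δv.
0–2 s: ½(5 + 12)(2) = 17 m/s
2–6 s: ½(12 + -4)(4) = 16 m/s
6–12 s: ½(-4 + 8)(6) = 12 m/s
12–13 s: ½(8 + -2)(1) = 3 m/s
Δv = 48 m/s, so v(13) = -2 + (48) = 46 m/s.

46 m/s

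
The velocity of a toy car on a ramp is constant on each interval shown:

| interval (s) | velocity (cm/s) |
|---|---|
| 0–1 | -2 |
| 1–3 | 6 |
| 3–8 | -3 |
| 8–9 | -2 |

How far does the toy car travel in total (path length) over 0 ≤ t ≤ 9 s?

Distance (not displacement) is the total path length: add the absolute areas under v-t.
0–1 s: |-2| × 1 = 2 cm
1–3 s: |6| × 2 = 12 cm
3–8 s: |-3| × 5 = 15 cm
8–9 s: |-2| × 1 = 2 cm
Total distance = 31 cm

31 cm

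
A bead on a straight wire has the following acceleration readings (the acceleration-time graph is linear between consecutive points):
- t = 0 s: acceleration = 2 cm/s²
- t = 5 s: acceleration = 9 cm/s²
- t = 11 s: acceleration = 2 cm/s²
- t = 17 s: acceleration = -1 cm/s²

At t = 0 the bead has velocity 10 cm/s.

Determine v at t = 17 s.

73.5 cm/s

Δv equals the area under the a-t graph; then v = v₀ + Δv.
0–5 s: ½(2 + 9)(5) = 27.5 cm/s
5–11 s: ½(9 + 2)(6) = 33 cm/s
11–17 s: ½(2 + -1)(6) = 3 cm/s
Δv = 63.5 cm/s, so v(17) = 10 + (63.5) = 73.5 cm/s.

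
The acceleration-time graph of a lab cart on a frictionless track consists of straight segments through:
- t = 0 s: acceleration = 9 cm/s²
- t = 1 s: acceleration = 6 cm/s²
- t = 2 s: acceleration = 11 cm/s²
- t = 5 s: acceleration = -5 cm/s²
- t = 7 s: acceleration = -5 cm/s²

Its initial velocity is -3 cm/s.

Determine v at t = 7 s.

Δv equals the area under the a-t graph; then v = v₀ + Δv.
0–1 s: ½(9 + 6)(1) = 7.5 cm/s
1–2 s: ½(6 + 11)(1) = 8.5 cm/s
2–5 s: ½(11 + -5)(3) = 9 cm/s
5–7 s: -5 × 2 = -10 cm/s
Δv = 15 cm/s, so v(7) = -3 + (15) = 12 cm/s.

12 cm/s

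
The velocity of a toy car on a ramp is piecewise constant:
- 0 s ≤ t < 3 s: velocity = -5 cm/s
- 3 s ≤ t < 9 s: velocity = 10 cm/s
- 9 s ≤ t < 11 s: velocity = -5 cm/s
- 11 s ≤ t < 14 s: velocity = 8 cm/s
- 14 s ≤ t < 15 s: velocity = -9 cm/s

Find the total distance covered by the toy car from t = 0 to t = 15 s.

Distance (not displacement) is the total path length: add the absolute areas under v-t.
0–3 s: |-5| × 3 = 15 cm
3–9 s: |10| × 6 = 60 cm
9–11 s: |-5| × 2 = 10 cm
11–14 s: |8| × 3 = 24 cm
14–15 s: |-9| × 1 = 9 cm
Total distance = 118 cm

118 cm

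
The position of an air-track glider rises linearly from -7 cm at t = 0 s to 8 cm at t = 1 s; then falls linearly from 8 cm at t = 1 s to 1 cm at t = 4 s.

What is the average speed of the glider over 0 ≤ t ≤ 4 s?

5.5 cm/s

Average speed = (total path length)/(elapsed time); on a piecewise-linear x-t graph the path length is Σ|Δx|.
0–1 s: |Δx| = |8 − -7| = 15 cm
1–4 s: |Δx| = |1 − 8| = 7 cm
Total path = 22 cm; average speed = 22/4 = 5.5 cm/s.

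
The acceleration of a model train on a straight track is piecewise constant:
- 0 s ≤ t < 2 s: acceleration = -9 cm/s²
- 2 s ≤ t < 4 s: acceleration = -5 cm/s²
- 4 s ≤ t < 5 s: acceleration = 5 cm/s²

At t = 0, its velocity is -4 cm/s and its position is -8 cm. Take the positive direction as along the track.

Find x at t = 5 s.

-117.5 cm

On each constant-a segment, Δv = aΔt and Δx = v₀Δt + ½aΔt²; chain segment to segment.
0–2 s: v starts -4 cm/s; Δx = -4·2 + ½·-9·2² = -26 cm; v ends -22 cm/s.
2–4 s: v starts -22 cm/s; Δx = -22·2 + ½·-5·2² = -54 cm; v ends -32 cm/s.
4–5 s: v starts -32 cm/s; Δx = -32·1 + ½·5·1² = -29.5 cm; v ends -27 cm/s.
x(5) = -8 + Σ Δx = -117.5 cm.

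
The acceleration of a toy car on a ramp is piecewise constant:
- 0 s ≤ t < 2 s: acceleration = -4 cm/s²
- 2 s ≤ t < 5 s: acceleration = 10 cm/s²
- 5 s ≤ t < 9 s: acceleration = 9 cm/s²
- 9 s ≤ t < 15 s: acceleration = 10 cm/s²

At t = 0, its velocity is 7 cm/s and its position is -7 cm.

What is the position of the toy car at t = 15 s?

On each constant-a segment, Δv = aΔt and Δx = v₀Δt + ½aΔt²; chain segment to segment.
0–2 s: v starts 7 cm/s; Δx = 7·2 + ½·-4·2² = 6 cm; v ends -1 cm/s.
2–5 s: v starts -1 cm/s; Δx = -1·3 + ½·10·3² = 42 cm; v ends 29 cm/s.
5–9 s: v starts 29 cm/s; Δx = 29·4 + ½·9·4² = 188 cm; v ends 65 cm/s.
9–15 s: v starts 65 cm/s; Δx = 65·6 + ½·10·6² = 570 cm; v ends 125 cm/s.
x(15) = -7 + Σ Δx = 799 cm.

799 cm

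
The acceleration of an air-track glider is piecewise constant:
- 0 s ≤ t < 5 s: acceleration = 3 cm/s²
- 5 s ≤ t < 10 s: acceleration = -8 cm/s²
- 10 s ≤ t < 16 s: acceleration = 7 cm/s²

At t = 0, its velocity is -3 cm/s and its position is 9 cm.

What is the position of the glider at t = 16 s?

-50.5 cm

On each constant-a segment, Δv = aΔt and Δx = v₀Δt + ½aΔt²; chain segment to segment.
0–5 s: v starts -3 cm/s; Δx = -3·5 + ½·3·5² = 22.5 cm; v ends 12 cm/s.
5–10 s: v starts 12 cm/s; Δx = 12·5 + ½·-8·5² = -40 cm; v ends -28 cm/s.
10–16 s: v starts -28 cm/s; Δx = -28·6 + ½·7·6² = -42 cm; v ends 14 cm/s.
x(16) = 9 + Σ Δx = -50.5 cm.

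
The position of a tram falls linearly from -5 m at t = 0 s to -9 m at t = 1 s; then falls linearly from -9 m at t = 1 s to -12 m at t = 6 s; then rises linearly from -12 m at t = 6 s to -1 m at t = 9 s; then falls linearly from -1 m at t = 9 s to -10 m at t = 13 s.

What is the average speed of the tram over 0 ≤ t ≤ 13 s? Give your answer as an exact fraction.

27/13 m/s

Average speed = (total path length)/(elapsed time); on a piecewise-linear x-t graph the path length is Σ|Δx|.
0–1 s: |Δx| = |-9 − -5| = 4 m
1–6 s: |Δx| = |-12 − -9| = 3 m
6–9 s: |Δx| = |-1 − -12| = 11 m
9–13 s: |Δx| = |-10 − -1| = 9 m
Total path = 27 m; average speed = 27/13 = 27/13 m/s.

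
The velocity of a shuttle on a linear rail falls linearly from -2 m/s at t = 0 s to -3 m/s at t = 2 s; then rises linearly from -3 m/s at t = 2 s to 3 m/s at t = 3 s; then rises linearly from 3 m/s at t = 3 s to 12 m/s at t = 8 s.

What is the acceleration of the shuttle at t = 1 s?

Acceleration is the slope of the v-t graph on 0–2 s: (-3 − -2)/(2 − 0) = -0.5 m/s².

-0.5 m/s²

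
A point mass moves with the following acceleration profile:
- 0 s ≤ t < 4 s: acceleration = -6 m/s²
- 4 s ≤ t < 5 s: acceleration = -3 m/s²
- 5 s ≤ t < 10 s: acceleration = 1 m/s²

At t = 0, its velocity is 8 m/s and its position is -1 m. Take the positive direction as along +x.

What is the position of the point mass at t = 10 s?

On each constant-a segment, Δv = aΔt and Δx = v₀Δt + ½aΔt²; chain segment to segment.
0–4 s: v starts 8 m/s; Δx = 8·4 + ½·-6·4² = -16 m; v ends -16 m/s.
4–5 s: v starts -16 m/s; Δx = -16·1 + ½·-3·1² = -17.5 m; v ends -19 m/s.
5–10 s: v starts -19 m/s; Δx = -19·5 + ½·1·5² = -82.5 m; v ends -14 m/s.
x(10) = -1 + Σ Δx = -117 m.

-117 m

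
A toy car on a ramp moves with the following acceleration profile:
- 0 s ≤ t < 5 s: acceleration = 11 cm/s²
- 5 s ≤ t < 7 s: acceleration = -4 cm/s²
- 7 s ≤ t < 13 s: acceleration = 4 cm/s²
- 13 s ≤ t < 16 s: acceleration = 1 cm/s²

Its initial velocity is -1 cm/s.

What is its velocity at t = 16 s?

73 cm/s

Δv equals the area under the a-t graph; then v = v₀ + Δv.
0–5 s: 11 × 5 = 55 cm/s
5–7 s: -4 × 2 = -8 cm/s
7–13 s: 4 × 6 = 24 cm/s
13–16 s: 1 × 3 = 3 cm/s
Δv = 74 cm/s, so v(16) = -1 + (74) = 73 cm/s.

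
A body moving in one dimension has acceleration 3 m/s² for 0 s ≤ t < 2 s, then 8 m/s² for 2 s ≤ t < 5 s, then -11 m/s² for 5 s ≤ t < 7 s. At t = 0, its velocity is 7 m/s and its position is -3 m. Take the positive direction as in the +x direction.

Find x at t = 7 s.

144 m

On each constant-a segment, Δv = aΔt and Δx = v₀Δt + ½aΔt²; chain segment to segment.
0–2 s: v starts 7 m/s; Δx = 7·2 + ½·3·2² = 20 m; v ends 13 m/s.
2–5 s: v starts 13 m/s; Δx = 13·3 + ½·8·3² = 75 m; v ends 37 m/s.
5–7 s: v starts 37 m/s; Δx = 37·2 + ½·-11·2² = 52 m; v ends 15 m/s.
x(7) = -3 + Σ Δx = 144 m.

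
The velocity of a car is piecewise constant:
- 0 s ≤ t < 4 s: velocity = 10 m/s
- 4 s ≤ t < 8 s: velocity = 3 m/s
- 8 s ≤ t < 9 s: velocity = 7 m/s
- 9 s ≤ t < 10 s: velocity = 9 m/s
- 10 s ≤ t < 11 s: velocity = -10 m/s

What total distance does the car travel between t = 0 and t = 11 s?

Distance (not displacement) is the total path length: add the absolute areas under v-t.
0–4 s: |10| × 4 = 40 m
4–8 s: |3| × 4 = 12 m
8–9 s: |7| × 1 = 7 m
9–10 s: |9| × 1 = 9 m
10–11 s: |-10| × 1 = 10 m
Total distance = 78 m

78 m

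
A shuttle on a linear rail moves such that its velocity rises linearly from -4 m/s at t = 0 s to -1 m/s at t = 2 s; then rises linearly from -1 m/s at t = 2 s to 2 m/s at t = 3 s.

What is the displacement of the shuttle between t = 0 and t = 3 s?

-4.5 m

Displacement is the signed area under the v-t curve.
0–2 s: ½(-4 + -1)(2) = -5 m
2–3 s: ½(-1 + 2)(1) = 0.5 m
Net displacement = -4.5 m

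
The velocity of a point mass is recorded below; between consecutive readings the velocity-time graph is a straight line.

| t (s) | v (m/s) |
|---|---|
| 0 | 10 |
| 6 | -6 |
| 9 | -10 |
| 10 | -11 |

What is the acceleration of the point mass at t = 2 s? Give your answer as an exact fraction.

Acceleration is the slope of the v-t graph on 0–6 s: (-6 − 10)/(6 − 0) = -8/3 m/s².

-8/3 m/s²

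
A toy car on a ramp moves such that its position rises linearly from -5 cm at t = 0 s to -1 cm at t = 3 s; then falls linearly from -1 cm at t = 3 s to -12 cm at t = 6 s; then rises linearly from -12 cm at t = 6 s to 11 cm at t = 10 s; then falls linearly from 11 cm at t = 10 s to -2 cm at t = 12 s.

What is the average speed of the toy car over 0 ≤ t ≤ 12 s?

4.25 cm/s

Average speed = (total path length)/(elapsed time); on a piecewise-linear x-t graph the path length is Σ|Δx|.
0–3 s: |Δx| = |-1 − -5| = 4 cm
3–6 s: |Δx| = |-12 − -1| = 11 cm
6–10 s: |Δx| = |11 − -12| = 23 cm
10–12 s: |Δx| = |-2 − 11| = 13 cm
Total path = 51 cm; average speed = 51/12 = 4.25 cm/s.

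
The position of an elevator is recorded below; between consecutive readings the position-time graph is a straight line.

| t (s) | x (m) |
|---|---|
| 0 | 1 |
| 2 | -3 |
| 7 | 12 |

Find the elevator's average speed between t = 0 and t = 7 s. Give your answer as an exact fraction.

19/7 m/s

Average speed = (total path length)/(elapsed time); on a piecewise-linear x-t graph the path length is Σ|Δx|.
0–2 s: |Δx| = |-3 − 1| = 4 m
2–7 s: |Δx| = |12 − -3| = 15 m
Total path = 19 m; average speed = 19/7 = 19/7 m/s.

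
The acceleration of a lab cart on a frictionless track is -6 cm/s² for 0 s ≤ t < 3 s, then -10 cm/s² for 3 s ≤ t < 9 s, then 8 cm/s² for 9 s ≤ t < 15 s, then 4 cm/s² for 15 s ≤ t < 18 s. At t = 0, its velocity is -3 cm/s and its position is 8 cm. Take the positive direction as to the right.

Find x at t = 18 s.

On each constant-a segment, Δv = aΔt and Δx = v₀Δt + ½aΔt²; chain segment to segment.
0–3 s: v starts -3 cm/s; Δx = -3·3 + ½·-6·3² = -36 cm; v ends -21 cm/s.
3–9 s: v starts -21 cm/s; Δx = -21·6 + ½·-10·6² = -306 cm; v ends -81 cm/s.
9–15 s: v starts -81 cm/s; Δx = -81·6 + ½·8·6² = -342 cm; v ends -33 cm/s.
15–18 s: v starts -33 cm/s; Δx = -33·3 + ½·4·3² = -81 cm; v ends -21 cm/s.
x(18) = 8 + Σ Δx = -757 cm.

-757 cm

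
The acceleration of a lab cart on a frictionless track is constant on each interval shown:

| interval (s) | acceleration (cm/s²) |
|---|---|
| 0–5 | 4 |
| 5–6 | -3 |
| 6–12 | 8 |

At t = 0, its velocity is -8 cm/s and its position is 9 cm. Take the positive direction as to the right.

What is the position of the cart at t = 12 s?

227.5 cm

On each constant-a segment, Δv = aΔt and Δx = v₀Δt + ½aΔt²; chain segment to segment.
0–5 s: v starts -8 cm/s; Δx = -8·5 + ½·4·5² = 10 cm; v ends 12 cm/s.
5–6 s: v starts 12 cm/s; Δx = 12·1 + ½·-3·1² = 10.5 cm; v ends 9 cm/s.
6–12 s: v starts 9 cm/s; Δx = 9·6 + ½·8·6² = 198 cm; v ends 57 cm/s.
x(12) = 9 + Σ Δx = 227.5 cm.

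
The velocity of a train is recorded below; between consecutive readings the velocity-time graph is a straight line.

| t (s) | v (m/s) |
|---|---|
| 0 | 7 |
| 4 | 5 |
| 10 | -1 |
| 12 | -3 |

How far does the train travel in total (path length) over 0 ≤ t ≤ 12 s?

41 m

Total distance travelled is ∫|v| dt — sum the magnitudes of each area piece.
0–4 s: |½(7 + 5)(4)| = 24 m
4–10 s: v = 0 at t = 9 s; triangle areas 12.5 + 0.5 = 13 m
10–12 s: |½(-1 + -3)(2)| = 4 m
Total distance = 41 m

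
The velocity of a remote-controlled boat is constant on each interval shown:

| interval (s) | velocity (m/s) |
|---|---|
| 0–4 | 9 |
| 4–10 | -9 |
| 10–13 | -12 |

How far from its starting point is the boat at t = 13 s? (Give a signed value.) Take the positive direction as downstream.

-54 m

Net displacement equals the area under the velocity-time graph (areas below the axis count negative).
0–4 s: 9 × 4 = 36 m
4–10 s: -9 × 6 = -54 m
10–13 s: -12 × 3 = -36 m
Net displacement = -54 m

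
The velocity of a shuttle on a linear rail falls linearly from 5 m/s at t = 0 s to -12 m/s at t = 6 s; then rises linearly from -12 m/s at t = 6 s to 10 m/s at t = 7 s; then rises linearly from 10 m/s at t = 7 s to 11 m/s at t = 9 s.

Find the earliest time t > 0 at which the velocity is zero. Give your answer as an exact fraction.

t = 30/17 s

v changes sign on 0–6 s (from 5 to -12); the graph is linear there, so v = 0 at t = 0 + (-5)·(6 − 0)/(-12 − 5) = 30/17 s.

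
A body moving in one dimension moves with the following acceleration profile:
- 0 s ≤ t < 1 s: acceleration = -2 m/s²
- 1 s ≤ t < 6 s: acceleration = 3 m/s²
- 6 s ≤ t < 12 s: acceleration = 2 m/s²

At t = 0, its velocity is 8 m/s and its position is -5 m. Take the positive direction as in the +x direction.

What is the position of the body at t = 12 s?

231.5 m

On each constant-a segment, Δv = aΔt and Δx = v₀Δt + ½aΔt²; chain segment to segment.
0–1 s: v starts 8 m/s; Δx = 8·1 + ½·-2·1² = 7 m; v ends 6 m/s.
1–6 s: v starts 6 m/s; Δx = 6·5 + ½·3·5² = 67.5 m; v ends 21 m/s.
6–12 s: v starts 21 m/s; Δx = 21·6 + ½·2·6² = 162 m; v ends 33 m/s.
x(12) = -5 + Σ Δx = 231.5 m.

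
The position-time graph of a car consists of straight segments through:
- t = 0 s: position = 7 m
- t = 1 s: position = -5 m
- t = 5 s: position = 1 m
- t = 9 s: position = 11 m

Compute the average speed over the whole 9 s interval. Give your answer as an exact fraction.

Average speed = (total path length)/(elapsed time); on a piecewise-linear x-t graph the path length is Σ|Δx|.
0–1 s: |Δx| = |-5 − 7| = 12 m
1–5 s: |Δx| = |1 − -5| = 6 m
5–9 s: |Δx| = |11 − 1| = 10 m
Total path = 28 m; average speed = 28/9 = 28/9 m/s.

28/9 m/s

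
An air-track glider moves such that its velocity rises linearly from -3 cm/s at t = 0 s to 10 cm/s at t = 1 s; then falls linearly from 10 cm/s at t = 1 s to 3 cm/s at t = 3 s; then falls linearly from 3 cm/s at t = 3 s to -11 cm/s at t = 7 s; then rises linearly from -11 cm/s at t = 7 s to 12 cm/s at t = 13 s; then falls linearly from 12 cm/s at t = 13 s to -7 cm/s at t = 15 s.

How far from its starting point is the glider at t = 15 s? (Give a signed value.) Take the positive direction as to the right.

Displacement is the signed area under the v-t curve.
0–1 s: ½(-3 + 10)(1) = 3.5 cm
1–3 s: ½(10 + 3)(2) = 13 cm
3–7 s: ½(3 + -11)(4) = -16 cm
7–13 s: ½(-11 + 12)(6) = 3 cm
13–15 s: ½(12 + -7)(2) = 5 cm
Net displacement = 8.5 cm

8.5 cm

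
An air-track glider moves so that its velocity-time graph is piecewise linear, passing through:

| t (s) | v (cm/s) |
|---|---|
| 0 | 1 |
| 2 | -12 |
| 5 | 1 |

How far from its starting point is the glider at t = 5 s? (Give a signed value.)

Displacement is the signed area under the v-t curve.
0–2 s: ½(1 + -12)(2) = -11 cm
2–5 s: ½(-12 + 1)(3) = -16.5 cm
Net displacement = -27.5 cm

-27.5 cm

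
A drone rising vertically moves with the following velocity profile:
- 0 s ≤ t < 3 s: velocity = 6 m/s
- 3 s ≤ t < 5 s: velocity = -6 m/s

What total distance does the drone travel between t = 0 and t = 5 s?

30 m

Distance (not displacement) is the total path length: add the absolute areas under v-t.
0–3 s: |6| × 3 = 18 m
3–5 s: |-6| × 2 = 12 m
Total distance = 30 m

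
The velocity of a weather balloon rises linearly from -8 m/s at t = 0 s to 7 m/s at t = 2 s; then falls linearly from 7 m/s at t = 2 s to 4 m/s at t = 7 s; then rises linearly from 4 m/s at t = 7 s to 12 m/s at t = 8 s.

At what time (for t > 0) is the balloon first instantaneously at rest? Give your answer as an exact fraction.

v changes sign on 0–2 s (from -8 to 7); the graph is linear there, so v = 0 at t = 0 + (8)·(2 − 0)/(7 − -8) = 16/15 s.

t = 16/15 s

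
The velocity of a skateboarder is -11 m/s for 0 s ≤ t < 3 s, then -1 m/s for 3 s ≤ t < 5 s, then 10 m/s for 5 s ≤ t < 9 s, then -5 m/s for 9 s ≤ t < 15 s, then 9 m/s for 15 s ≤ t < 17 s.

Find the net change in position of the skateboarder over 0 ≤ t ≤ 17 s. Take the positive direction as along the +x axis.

-7 m

Displacement is the signed area under the v-t curve.
0–3 s: -11 × 3 = -33 m
3–5 s: -1 × 2 = -2 m
5–9 s: 10 × 4 = 40 m
9–15 s: -5 × 6 = -30 m
15–17 s: 9 × 2 = 18 m
Net displacement = -7 m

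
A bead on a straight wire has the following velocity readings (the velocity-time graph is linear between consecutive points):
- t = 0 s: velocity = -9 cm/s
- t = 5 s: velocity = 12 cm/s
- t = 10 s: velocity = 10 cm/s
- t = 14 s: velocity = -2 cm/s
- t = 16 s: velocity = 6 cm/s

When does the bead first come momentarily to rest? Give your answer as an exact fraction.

v changes sign on 0–5 s (from -9 to 12); the graph is linear there, so v = 0 at t = 0 + (9)·(5 − 0)/(12 − -9) = 15/7 s.

t = 15/7 s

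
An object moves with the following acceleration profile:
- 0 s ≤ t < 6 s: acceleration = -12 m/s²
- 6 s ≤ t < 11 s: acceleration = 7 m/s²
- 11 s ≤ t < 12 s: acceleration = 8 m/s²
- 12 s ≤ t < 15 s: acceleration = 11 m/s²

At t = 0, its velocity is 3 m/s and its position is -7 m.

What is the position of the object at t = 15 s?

-521 m

On each constant-a segment, Δv = aΔt and Δx = v₀Δt + ½aΔt²; chain segment to segment.
0–6 s: v starts 3 m/s; Δx = 3·6 + ½·-12·6² = -198 m; v ends -69 m/s.
6–11 s: v starts -69 m/s; Δx = -69·5 + ½·7·5² = -257.5 m; v ends -34 m/s.
11–12 s: v starts -34 m/s; Δx = -34·1 + ½·8·1² = -30 m; v ends -26 m/s.
12–15 s: v starts -26 m/s; Δx = -26·3 + ½·11·3² = -28.5 m; v ends 7 m/s.
x(15) = -7 + Σ Δx = -521 m.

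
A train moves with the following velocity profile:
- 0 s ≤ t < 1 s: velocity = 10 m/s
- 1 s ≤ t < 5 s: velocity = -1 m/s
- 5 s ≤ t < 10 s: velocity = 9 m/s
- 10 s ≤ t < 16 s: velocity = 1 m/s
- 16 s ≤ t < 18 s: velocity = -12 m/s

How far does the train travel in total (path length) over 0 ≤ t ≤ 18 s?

Distance (not displacement) is the total path length: add the absolute areas under v-t.
0–1 s: |10| × 1 = 10 m
1–5 s: |-1| × 4 = 4 m
5–10 s: |9| × 5 = 45 m
10–16 s: |1| × 6 = 6 m
16–18 s: |-12| × 2 = 24 m
Total distance = 89 m

89 m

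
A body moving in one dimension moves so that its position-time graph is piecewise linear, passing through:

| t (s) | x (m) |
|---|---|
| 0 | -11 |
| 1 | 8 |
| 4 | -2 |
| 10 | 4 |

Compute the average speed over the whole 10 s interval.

Average speed = (total path length)/(elapsed time); on a piecewise-linear x-t graph the path length is Σ|Δx|.
0–1 s: |Δx| = |8 − -11| = 19 m
1–4 s: |Δx| = |-2 − 8| = 10 m
4–10 s: |Δx| = |4 − -2| = 6 m
Total path = 35 m; average speed = 35/10 = 3.5 m/s.

3.5 m/s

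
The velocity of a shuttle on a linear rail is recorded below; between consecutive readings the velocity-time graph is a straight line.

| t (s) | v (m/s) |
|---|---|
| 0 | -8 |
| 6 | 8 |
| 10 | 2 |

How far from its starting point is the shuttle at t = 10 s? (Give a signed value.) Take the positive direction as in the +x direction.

20 m

Displacement is the signed area under the v-t curve.
0–6 s: ½(-8 + 8)(6) = 0 m
6–10 s: ½(8 + 2)(4) = 20 m
Net displacement = 20 m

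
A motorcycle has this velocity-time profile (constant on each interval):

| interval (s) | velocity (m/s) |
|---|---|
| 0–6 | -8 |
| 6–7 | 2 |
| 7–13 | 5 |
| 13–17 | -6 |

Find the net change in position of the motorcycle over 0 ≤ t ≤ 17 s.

-40 m

Net displacement equals the area under the velocity-time graph (areas below the axis count negative).
0–6 s: -8 × 6 = -48 m
6–7 s: 2 × 1 = 2 m
7–13 s: 5 × 6 = 30 m
13–17 s: -6 × 4 = -24 m
Net displacement = -40 m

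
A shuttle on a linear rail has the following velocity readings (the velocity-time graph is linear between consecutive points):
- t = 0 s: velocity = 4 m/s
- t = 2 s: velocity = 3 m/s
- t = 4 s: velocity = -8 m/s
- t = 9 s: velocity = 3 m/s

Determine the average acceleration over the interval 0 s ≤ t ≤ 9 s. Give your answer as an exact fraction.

Average acceleration = Δv/Δt = (3 − 4)/(9 − 0) = -1/9 m/s².

-1/9 m/s²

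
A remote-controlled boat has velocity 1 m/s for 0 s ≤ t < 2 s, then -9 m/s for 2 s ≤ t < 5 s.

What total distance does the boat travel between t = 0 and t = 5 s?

Distance (not displacement) is the total path length: add the absolute areas under v-t.
0–2 s: |1| × 2 = 2 m
2–5 s: |-9| × 3 = 27 m
Total distance = 29 m

29 m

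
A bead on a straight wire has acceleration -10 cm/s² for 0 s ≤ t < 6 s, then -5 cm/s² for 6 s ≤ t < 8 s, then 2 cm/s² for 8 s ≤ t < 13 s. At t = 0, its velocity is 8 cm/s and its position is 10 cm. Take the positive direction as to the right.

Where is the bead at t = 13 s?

-521 cm

On each constant-a segment, Δv = aΔt and Δx = v₀Δt + ½aΔt²; chain segment to segment.
0–6 s: v starts 8 cm/s; Δx = 8·6 + ½·-10·6² = -132 cm; v ends -52 cm/s.
6–8 s: v starts -52 cm/s; Δx = -52·2 + ½·-5·2² = -114 cm; v ends -62 cm/s.
8–13 s: v starts -62 cm/s; Δx = -62·5 + ½·2·5² = -285 cm; v ends -52 cm/s.
x(13) = 10 + Σ Δx = -521 cm.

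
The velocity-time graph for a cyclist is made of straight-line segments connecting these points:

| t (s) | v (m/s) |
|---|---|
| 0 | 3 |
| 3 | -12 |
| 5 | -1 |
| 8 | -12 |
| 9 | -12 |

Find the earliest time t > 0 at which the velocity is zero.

t = 0.6 s

v changes sign on 0–3 s (from 3 to -12); the graph is linear there, so v = 0 at t = 0 + (-3)·(3 − 0)/(-12 − 3) = 0.6 s.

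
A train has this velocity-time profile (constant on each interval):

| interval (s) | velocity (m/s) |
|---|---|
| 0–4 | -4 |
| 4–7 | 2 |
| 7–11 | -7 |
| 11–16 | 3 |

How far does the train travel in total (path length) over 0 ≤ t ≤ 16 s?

65 m

Distance (not displacement) is the total path length: add the absolute areas under v-t.
0–4 s: |-4| × 4 = 16 m
4–7 s: |2| × 3 = 6 m
7–11 s: |-7| × 4 = 28 m
11–16 s: |3| × 5 = 15 m
Total distance = 65 m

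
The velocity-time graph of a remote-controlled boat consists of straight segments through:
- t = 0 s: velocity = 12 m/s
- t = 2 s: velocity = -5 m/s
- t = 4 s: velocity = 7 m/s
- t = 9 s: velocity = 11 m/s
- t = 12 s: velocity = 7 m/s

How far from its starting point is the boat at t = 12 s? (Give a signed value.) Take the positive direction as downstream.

81 m

Displacement is the signed area under the v-t curve.
0–2 s: ½(12 + -5)(2) = 7 m
2–4 s: ½(-5 + 7)(2) = 2 m
4–9 s: ½(7 + 11)(5) = 45 m
9–12 s: ½(11 + 7)(3) = 27 m
Net displacement = 81 m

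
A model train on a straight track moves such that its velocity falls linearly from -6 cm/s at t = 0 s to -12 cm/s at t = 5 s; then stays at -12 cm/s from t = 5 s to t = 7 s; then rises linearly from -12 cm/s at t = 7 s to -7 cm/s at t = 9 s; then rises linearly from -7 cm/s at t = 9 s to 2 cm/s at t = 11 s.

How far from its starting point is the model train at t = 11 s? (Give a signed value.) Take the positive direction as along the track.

-93 cm

Displacement is the signed area under the v-t curve.
0–5 s: ½(-6 + -12)(5) = -45 cm
5–7 s: -12 × 2 = -24 cm
7–9 s: ½(-12 + -7)(2) = -19 cm
9–11 s: ½(-7 + 2)(2) = -5 cm
Net displacement = -93 cm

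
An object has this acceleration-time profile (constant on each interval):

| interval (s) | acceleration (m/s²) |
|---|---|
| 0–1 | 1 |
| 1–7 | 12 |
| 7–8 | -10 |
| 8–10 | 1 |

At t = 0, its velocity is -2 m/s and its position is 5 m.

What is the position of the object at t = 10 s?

403.5 m

On each constant-a segment, Δv = aΔt and Δx = v₀Δt + ½aΔt²; chain segment to segment.
0–1 s: v starts -2 m/s; Δx = -2·1 + ½·1·1² = -1.5 m; v ends -1 m/s.
1–7 s: v starts -1 m/s; Δx = -1·6 + ½·12·6² = 210 m; v ends 71 m/s.
7–8 s: v starts 71 m/s; Δx = 71·1 + ½·-10·1² = 66 m; v ends 61 m/s.
8–10 s: v starts 61 m/s; Δx = 61·2 + ½·1·2² = 124 m; v ends 63 m/s.
x(10) = 5 + Σ Δx = 403.5 m.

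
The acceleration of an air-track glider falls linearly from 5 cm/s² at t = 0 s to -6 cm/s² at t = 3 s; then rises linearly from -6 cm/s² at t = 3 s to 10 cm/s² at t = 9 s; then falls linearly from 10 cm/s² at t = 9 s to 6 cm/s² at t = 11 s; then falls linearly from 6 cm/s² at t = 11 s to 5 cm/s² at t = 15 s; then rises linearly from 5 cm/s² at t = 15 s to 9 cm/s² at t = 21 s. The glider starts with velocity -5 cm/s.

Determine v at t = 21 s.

85.5 cm/s

Δv equals the area under the a-t graph; then v = v₀ + Δv.
0–3 s: ½(5 + -6)(3) = -1.5 cm/s
3–9 s: ½(-6 + 10)(6) = 12 cm/s
9–11 s: ½(10 + 6)(2) = 16 cm/s
11–15 s: ½(6 + 5)(4) = 22 cm/s
15–21 s: ½(5 + 9)(6) = 42 cm/s
Δv = 90.5 cm/s, so v(21) = -5 + (90.5) = 85.5 cm/s.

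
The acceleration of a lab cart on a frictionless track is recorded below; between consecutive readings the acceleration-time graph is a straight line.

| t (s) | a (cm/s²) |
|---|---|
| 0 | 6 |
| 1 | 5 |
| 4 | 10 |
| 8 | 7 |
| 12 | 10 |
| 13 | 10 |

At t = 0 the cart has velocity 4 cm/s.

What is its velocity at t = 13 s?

Δv equals the area under the a-t graph; then v = v₀ + Δv.
0–1 s: ½(6 + 5)(1) = 5.5 cm/s
1–4 s: ½(5 + 10)(3) = 22.5 cm/s
4–8 s: ½(10 + 7)(4) = 34 cm/s
8–12 s: ½(7 + 10)(4) = 34 cm/s
12–13 s: 10 × 1 = 10 cm/s
Δv = 106 cm/s, so v(13) = 4 + (106) = 110 cm/s.

110 cm/s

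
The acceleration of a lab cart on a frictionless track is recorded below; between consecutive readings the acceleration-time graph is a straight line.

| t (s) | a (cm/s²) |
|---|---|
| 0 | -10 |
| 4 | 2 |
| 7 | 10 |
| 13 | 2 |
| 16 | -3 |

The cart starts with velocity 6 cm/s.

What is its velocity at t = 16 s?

Δv equals the area under the a-t graph; then v = v₀ + Δv.
0–4 s: ½(-10 + 2)(4) = -16 cm/s
4–7 s: ½(2 + 10)(3) = 18 cm/s
7–13 s: ½(10 + 2)(6) = 36 cm/s
13–16 s: ½(2 + -3)(3) = -1.5 cm/s
Δv = 36.5 cm/s, so v(16) = 6 + (36.5) = 42.5 cm/s.

42.5 cm/s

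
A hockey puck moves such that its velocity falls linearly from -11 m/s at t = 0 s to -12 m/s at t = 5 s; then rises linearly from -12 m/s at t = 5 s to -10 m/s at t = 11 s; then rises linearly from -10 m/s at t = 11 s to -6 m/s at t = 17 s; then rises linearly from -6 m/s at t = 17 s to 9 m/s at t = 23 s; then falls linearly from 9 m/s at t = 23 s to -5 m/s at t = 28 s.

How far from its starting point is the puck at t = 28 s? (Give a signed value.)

Displacement is the signed area under the v-t curve.
0–5 s: ½(-11 + -12)(5) = -57.5 m
5–11 s: ½(-12 + -10)(6) = -66 m
11–17 s: ½(-10 + -6)(6) = -48 m
17–23 s: ½(-6 + 9)(6) = 9 m
23–28 s: ½(9 + -5)(5) = 10 m
Net displacement = -152.5 m

-152.5 m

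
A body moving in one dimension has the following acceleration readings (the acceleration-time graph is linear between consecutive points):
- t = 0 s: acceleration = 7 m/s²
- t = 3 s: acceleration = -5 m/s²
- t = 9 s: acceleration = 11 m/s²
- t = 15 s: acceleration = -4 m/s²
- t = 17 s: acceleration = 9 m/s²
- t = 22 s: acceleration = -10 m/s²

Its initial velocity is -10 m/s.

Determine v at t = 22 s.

Δv equals the area under the a-t graph; then v = v₀ + Δv.
0–3 s: ½(7 + -5)(3) = 3 m/s
3–9 s: ½(-5 + 11)(6) = 18 m/s
9–15 s: ½(11 + -4)(6) = 21 m/s
15–17 s: ½(-4 + 9)(2) = 5 m/s
17–22 s: ½(9 + -10)(5) = -2.5 m/s
Δv = 44.5 m/s, so v(22) = -10 + (44.5) = 34.5 m/s.

34.5 m/s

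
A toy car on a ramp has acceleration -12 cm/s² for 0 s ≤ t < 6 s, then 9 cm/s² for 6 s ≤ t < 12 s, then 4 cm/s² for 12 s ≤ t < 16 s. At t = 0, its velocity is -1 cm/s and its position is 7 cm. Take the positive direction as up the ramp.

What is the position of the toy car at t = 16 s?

-535 cm

On each constant-a segment, Δv = aΔt and Δx = v₀Δt + ½aΔt²; chain segment to segment.
0–6 s: v starts -1 cm/s; Δx = -1·6 + ½·-12·6² = -222 cm; v ends -73 cm/s.
6–12 s: v starts -73 cm/s; Δx = -73·6 + ½·9·6² = -276 cm; v ends -19 cm/s.
12–16 s: v starts -19 cm/s; Δx = -19·4 + ½·4·4² = -44 cm; v ends -3 cm/s.
x(16) = 7 + Σ Δx = -535 cm.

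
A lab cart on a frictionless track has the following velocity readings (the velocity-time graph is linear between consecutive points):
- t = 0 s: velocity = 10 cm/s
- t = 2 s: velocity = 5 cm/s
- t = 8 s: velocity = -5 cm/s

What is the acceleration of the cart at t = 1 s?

Acceleration is the slope of the v-t graph on 0–2 s: (5 − 10)/(2 − 0) = -2.5 cm/s².

-2.5 cm/s²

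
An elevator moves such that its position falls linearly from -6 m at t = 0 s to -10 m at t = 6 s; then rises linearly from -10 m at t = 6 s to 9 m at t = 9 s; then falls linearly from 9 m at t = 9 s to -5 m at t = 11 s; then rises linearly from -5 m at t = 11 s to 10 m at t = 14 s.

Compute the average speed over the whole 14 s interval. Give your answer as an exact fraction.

Average speed = (total path length)/(elapsed time); on a piecewise-linear x-t graph the path length is Σ|Δx|.
0–6 s: |Δx| = |-10 − -6| = 4 m
6–9 s: |Δx| = |9 − -10| = 19 m
9–11 s: |Δx| = |-5 − 9| = 14 m
11–14 s: |Δx| = |10 − -5| = 15 m
Total path = 52 m; average speed = 52/14 = 26/7 m/s.

26/7 m/s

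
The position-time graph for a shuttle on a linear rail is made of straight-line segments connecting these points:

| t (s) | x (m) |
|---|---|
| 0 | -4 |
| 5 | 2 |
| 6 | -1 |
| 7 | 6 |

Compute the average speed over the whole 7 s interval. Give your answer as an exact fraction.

Average speed = (total path length)/(elapsed time); on a piecewise-linear x-t graph the path length is Σ|Δx|.
0–5 s: |Δx| = |2 − -4| = 6 m
5–6 s: |Δx| = |-1 − 2| = 3 m
6–7 s: |Δx| = |6 − -1| = 7 m
Total path = 16 m; average speed = 16/7 = 16/7 m/s.

16/7 m/s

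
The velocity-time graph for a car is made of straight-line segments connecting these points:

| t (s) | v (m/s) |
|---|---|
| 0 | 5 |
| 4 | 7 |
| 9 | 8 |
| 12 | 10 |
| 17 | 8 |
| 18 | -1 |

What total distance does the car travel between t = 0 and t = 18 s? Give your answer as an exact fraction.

Total distance travelled is ∫|v| dt — sum the magnitudes of each area piece.
0–4 s: |½(5 + 7)(4)| = 24 m
4–9 s: |½(7 + 8)(5)| = 37.5 m
9–12 s: |½(8 + 10)(3)| = 27 m
12–17 s: |½(10 + 8)(5)| = 45 m
17–18 s: v = 0 at t = 161/9 s; triangle areas 32/9 + 1/18 = 65/18 m
Total distance = 1234/9 m

1234/9 m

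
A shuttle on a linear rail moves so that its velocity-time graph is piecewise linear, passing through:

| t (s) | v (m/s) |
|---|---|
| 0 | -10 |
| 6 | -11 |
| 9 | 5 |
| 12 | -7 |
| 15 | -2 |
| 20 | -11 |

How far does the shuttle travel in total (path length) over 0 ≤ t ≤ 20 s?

131.9375 m

Total distance travelled is ∫|v| dt — sum the magnitudes of each area piece.
0–6 s: |½(-10 + -11)(6)| = 63 m
6–9 s: v = 0 at t = 8.0625 s; triangle areas 11.34375 + 2.34375 = 13.6875 m
9–12 s: v = 0 at t = 10.25 s; triangle areas 3.125 + 6.125 = 9.25 m
12–15 s: |½(-7 + -2)(3)| = 13.5 m
15–20 s: |½(-2 + -11)(5)| = 32.5 m
Total distance = 131.9375 m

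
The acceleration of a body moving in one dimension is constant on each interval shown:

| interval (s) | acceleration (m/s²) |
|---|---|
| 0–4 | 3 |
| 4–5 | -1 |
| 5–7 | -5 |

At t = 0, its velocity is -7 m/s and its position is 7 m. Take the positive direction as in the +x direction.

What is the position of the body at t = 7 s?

5.5 m

On each constant-a segment, Δv = aΔt and Δx = v₀Δt + ½aΔt²; chain segment to segment.
0–4 s: v starts -7 m/s; Δx = -7·4 + ½·3·4² = -4 m; v ends 5 m/s.
4–5 s: v starts 5 m/s; Δx = 5·1 + ½·-1·1² = 4.5 m; v ends 4 m/s.
5–7 s: v starts 4 m/s; Δx = 4·2 + ½·-5·2² = -2 m; v ends -6 m/s.
x(7) = 7 + Σ Δx = 5.5 m.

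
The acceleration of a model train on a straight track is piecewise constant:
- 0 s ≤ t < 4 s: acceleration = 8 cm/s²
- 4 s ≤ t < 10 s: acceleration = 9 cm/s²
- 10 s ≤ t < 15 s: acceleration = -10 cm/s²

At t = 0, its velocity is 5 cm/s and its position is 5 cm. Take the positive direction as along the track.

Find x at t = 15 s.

803 cm

On each constant-a segment, Δv = aΔt and Δx = v₀Δt + ½aΔt²; chain segment to segment.
0–4 s: v starts 5 cm/s; Δx = 5·4 + ½·8·4² = 84 cm; v ends 37 cm/s.
4–10 s: v starts 37 cm/s; Δx = 37·6 + ½·9·6² = 384 cm; v ends 91 cm/s.
10–15 s: v starts 91 cm/s; Δx = 91·5 + ½·-10·5² = 330 cm; v ends 41 cm/s.
x(15) = 5 + Σ Δx = 803 cm.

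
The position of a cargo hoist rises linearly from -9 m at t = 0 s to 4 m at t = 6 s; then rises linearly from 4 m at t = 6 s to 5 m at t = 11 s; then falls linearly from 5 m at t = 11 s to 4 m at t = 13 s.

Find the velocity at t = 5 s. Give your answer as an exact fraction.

13/6 m/s

Velocity is the slope of the x-t graph on 0–6 s: (4 − -9)/(6 − 0) = 13/6 m/s.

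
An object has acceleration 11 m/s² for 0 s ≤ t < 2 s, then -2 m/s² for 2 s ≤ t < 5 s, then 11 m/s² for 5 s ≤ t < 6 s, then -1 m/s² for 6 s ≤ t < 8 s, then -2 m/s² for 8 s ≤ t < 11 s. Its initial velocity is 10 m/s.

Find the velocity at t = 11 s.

29 m/s

Δv equals the area under the a-t graph; then v = v₀ + Δv.
0–2 s: 11 × 2 = 22 m/s
2–5 s: -2 × 3 = -6 m/s
5–6 s: 11 × 1 = 11 m/s
6–8 s: -1 × 2 = -2 m/s
8–11 s: -2 × 3 = -6 m/s
Δv = 19 m/s, so v(11) = 10 + (19) = 29 m/s.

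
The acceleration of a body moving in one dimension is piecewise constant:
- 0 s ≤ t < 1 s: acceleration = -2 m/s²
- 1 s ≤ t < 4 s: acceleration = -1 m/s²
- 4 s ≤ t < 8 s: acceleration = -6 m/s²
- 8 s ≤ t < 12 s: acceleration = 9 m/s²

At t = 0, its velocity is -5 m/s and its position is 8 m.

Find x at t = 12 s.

On each constant-a segment, Δv = aΔt and Δx = v₀Δt + ½aΔt²; chain segment to segment.
0–1 s: v starts -5 m/s; Δx = -5·1 + ½·-2·1² = -6 m; v ends -7 m/s.
1–4 s: v starts -7 m/s; Δx = -7·3 + ½·-1·3² = -25.5 m; v ends -10 m/s.
4–8 s: v starts -10 m/s; Δx = -10·4 + ½·-6·4² = -88 m; v ends -34 m/s.
8–12 s: v starts -34 m/s; Δx = -34·4 + ½·9·4² = -64 m; v ends 2 m/s.
x(12) = 8 + Σ Δx = -175.5 m.

-175.5 m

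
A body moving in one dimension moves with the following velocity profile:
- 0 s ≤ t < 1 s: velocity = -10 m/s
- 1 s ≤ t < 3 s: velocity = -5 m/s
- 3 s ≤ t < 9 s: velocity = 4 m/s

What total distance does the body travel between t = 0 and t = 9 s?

44 m

Distance (not displacement) is the total path length: add the absolute areas under v-t.
0–1 s: |-10| × 1 = 10 m
1–3 s: |-5| × 2 = 10 m
3–9 s: |4| × 6 = 24 m
Total distance = 44 m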